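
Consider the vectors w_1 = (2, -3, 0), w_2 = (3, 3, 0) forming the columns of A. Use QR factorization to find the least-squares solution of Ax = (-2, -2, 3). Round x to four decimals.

e_1 = w_1/‖w_1‖ = (2, -3, 0)/3.6056 = (0.5547, -0.8321, 0.0000).
r_{12} = e_1·w_2 = -0.8321.
u_2 = w_2 + 0.8321·e_1 = (3.4615, 2.3077, 0.0000).
‖u_2‖ = 4.1603, so e_2 = (0.8321, 0.5547, 0.0000).
Qᵀb = (0.5547, -2.7735).
Back-substitute: x_2 = -2.7735/4.1603 = -0.6667.
x_1 = (0.5547 + 0.8321·(-0.6667))/3.6056 = 0.0000.

x = (0.0000, -0.6667)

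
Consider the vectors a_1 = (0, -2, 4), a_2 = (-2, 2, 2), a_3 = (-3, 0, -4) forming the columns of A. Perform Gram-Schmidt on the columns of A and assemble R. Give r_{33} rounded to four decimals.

a_1 = (0, -2, 4); ‖a_1‖ = 4.4721, so q_1 = (0.0000, -0.4472, 0.8944).
q_1·a_2 = 0.0000·(-2) + (-0.4472)·2 + 0.8944·2 = 0.8944.
u_2 = a_2 − 0.8944·q_1 = (-2.0000, 2.4000, 1.2000).
‖u_2‖ = 3.3466, so q_2 = (-0.5976, 0.7171, 0.3586).
q_1·a_3 = 0.0000·(-3) + (-0.4472)·0 + 0.8944·(-4) = -3.5777; q_2·a_3 = (-0.5976)·(-3) + 0.7171·0 + 0.3586·(-4) = 0.3586.
u_3 = a_3 + 3.5777·q_1 − 0.3586·q_2 = (-2.7857, -1.8571, -0.9286).
r_{33} = ‖u_3‖ = 3.4744.

r_{33} = 3.4744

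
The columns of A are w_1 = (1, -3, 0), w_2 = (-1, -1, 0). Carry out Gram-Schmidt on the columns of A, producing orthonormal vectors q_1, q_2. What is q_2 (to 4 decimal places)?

q_1 = w_1/‖w_1‖ = (1, -3, 0)/3.1623 = (0.3162, -0.9487, 0.0000).
r_{12} = q_1·w_2 = 0.6325.
u_2 = w_2 − 0.6325·q_1 = (-1.2000, -0.4000, 0.0000).
‖u_2‖ = 1.2649, so q_2 = (-0.9487, -0.3162, 0.0000).

q_2 = (-0.9487, -0.3162, 0.0000)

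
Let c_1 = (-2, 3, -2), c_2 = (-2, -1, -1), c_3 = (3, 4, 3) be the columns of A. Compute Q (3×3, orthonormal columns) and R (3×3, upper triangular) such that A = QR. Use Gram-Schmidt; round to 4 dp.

c_1 = (-2, 3, -2); ‖c_1‖ = 4.1231, so q_1 = (-0.4851, 0.7276, -0.4851).
q_1·c_2 = (-0.4851)·(-2) + 0.7276·(-1) + (-0.4851)·(-1) = 0.7276.
u_2 = c_2 − 0.7276·q_1 = (-1.6471, -1.5294, -0.6471).
‖u_2‖ = 2.3389, so q_2 = (-0.7042, -0.6539, -0.2766).
q_1·c_3 = (-0.4851)·3 + 0.7276·4 + (-0.4851)·3 = 0.0000; q_2·c_3 = (-0.7042)·3 + (-0.6539)·4 + (-0.2766)·3 = -5.5581.
u_3 = c_3 + 0.0000·q_1 + 5.5581·q_2 = (-0.9140, 0.3656, 1.4624).
‖u_3‖ = 1.7628, so q_3 = (-0.5185, 0.2074, 0.8296).

Q = [[-0.4851, -0.7042, -0.5185], [0.7276, -0.6539, 0.2074], [-0.4851, -0.2766, 0.8296]], R = [[4.1231, 0.7276, 0.0000], [0.0000, 2.3389, -5.5581], [0.0000, 0.0000, 1.7628]]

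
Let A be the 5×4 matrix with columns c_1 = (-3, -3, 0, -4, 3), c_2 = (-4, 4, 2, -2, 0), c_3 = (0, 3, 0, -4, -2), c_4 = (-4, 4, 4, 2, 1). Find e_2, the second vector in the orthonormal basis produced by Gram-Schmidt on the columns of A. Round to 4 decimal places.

e_2 = (-0.5546, 0.7345, 0.3223, -0.2024, -0.0899)

e_1 = c_1/‖c_1‖ = (-3, -3, 0, -4, 3)/6.5574 = (-0.4575, -0.4575, 0.0000, -0.6100, 0.4575).
r_{12} = e_1·c_2 = 1.2200.
u_2 = c_2 − 1.2200·e_1 = (-3.4419, 4.5581, 2.0000, -1.2558, -0.5581).
‖u_2‖ = 6.2058, so e_2 = (-0.5546, 0.7345, 0.3223, -0.2024, -0.0899).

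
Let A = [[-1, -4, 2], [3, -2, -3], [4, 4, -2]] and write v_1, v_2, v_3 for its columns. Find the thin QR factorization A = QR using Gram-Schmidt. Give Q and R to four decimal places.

v_1 = (-1, 3, 4); ‖v_1‖ = 5.0990, so q_1 = (-0.1961, 0.5883, 0.7845).
q_1·v_2 = (-0.1961)·(-4) + 0.5883·(-2) + 0.7845·4 = 2.7456.
u_2 = v_2 − 2.7456·q_1 = (-3.4615, -3.6154, 1.8462).
‖u_2‖ = 5.3349, so q_2 = (-0.6488, -0.6777, 0.3460).
q_1·v_3 = (-0.1961)·2 + 0.5883·(-3) + 0.7845·(-2) = -3.7262; q_2·v_3 = (-0.6488)·2 + (-0.6777)·(-3) + 0.3460·(-2) = 0.0433.
u_3 = v_3 + 3.7262·q_1 − 0.0433·q_2 = (1.2973, -0.7784, 0.9081).
‖u_3‖ = 1.7645, so q_3 = (0.7352, -0.4411, 0.5147).

Q = [[-0.1961, -0.6488, 0.7352], [0.5883, -0.6777, -0.4411], [0.7845, 0.3460, 0.5147]], R = [[5.0990, 2.7456, -3.7262], [0.0000, 5.3349, 0.0433], [0.0000, 0.0000, 1.7645]]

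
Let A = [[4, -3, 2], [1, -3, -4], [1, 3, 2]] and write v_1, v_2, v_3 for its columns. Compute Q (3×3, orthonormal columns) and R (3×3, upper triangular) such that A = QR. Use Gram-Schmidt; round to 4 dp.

v_1 = (4, 1, 1); ‖v_1‖ = 4.2426, so q_1 = (0.9428, 0.2357, 0.2357).
q_1·v_2 = 0.9428·(-3) + 0.2357·(-3) + 0.2357·3 = -2.8284.
u_2 = v_2 + 2.8284·q_1 = (-0.3333, -2.3333, 3.6667).
‖u_2‖ = 4.3589, so q_2 = (-0.0765, -0.5353, 0.8412).
q_1·v_3 = 0.9428·2 + 0.2357·(-4) + 0.2357·2 = 1.4142; q_2·v_3 = (-0.0765)·2 + (-0.5353)·(-4) + 0.8412·2 = 3.6707.
u_3 = v_3 − 1.4142·q_1 − 3.6707·q_2 = (0.9474, -2.3684, -1.4211).
‖u_3‖ = 2.9200, so q_3 = (0.3244, -0.8111, -0.4867).

Q = [[0.9428, -0.0765, 0.3244], [0.2357, -0.5353, -0.8111], [0.2357, 0.8412, -0.4867]], R = [[4.2426, -2.8284, 1.4142], [0.0000, 4.3589, 3.6707], [0.0000, 0.0000, 2.9200]]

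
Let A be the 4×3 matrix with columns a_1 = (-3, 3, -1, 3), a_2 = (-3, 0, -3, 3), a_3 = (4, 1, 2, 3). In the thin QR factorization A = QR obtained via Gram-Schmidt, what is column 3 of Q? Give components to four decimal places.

q_3 = (0.6590, -0.0573, 0.0860, 0.7450)

q_1 = a_1/‖a_1‖ = (-3, 3, -1, 3)/5.2915 = (-0.5669, 0.5669, -0.1890, 0.5669).
r_{12} = q_1·a_2 = 3.9686.
u_2 = a_2 − 3.9686·q_1 = (-0.7500, -2.2500, -2.2500, 0.7500).
‖u_2‖ = 3.3541, so q_2 = (-0.2236, -0.6708, -0.6708, 0.2236).
r_{13} = q_1·a_3 = -0.3780; r_{23} = q_2·a_3 = -2.2361.
u_3 = a_3 + 0.3780·q_1 + 2.2361·q_2 = (3.2857, -0.2857, 0.4286, 3.7143).
‖u_3‖ = 4.9857, so q_3 = (0.6590, -0.0573, 0.0860, 0.7450).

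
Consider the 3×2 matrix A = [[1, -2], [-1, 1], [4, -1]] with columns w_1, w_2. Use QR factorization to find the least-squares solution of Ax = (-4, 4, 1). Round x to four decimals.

x = (0.8983, 2.8814)

w_1 = (1, -1, 4); ‖w_1‖ = 4.2426, so q_1 = (0.2357, -0.2357, 0.9428).
q_1·w_2 = 0.2357·(-2) + (-0.2357)·1 + 0.9428·(-1) = -1.6499.
u_2 = w_2 + 1.6499·q_1 = (-1.6111, 0.6111, 0.5556).
‖u_2‖ = 1.8105, so q_2 = (-0.8899, 0.3375, 0.3069).
Qᵀb = (-0.9428, 5.2166).
Back-substitute: x_2 = 5.2166/1.8105 = 2.8814.
x_1 = (-0.9428 + 1.6499·2.8814)/4.2426 = 0.8983.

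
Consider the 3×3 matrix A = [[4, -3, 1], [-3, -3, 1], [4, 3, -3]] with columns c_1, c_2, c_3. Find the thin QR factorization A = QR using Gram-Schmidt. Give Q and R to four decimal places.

c_1 = (4, -3, 4); ‖c_1‖ = 6.4031, so e_1 = (0.6247, -0.4685, 0.6247).
e_1·c_2 = 0.6247·(-3) + (-0.4685)·(-3) + 0.6247·3 = 1.4056.
u_2 = c_2 − 1.4056·e_1 = (-3.8780, -2.3415, 2.1220).
‖u_2‖ = 5.0024, so e_2 = (-0.7752, -0.4681, 0.4242).
e_1·c_3 = 0.6247·1 + (-0.4685)·1 + 0.6247·(-3) = -1.7179; e_2·c_3 = (-0.7752)·1 + (-0.4681)·1 + 0.4242·(-3) = -2.5158.
u_3 = c_3 + 1.7179·e_1 + 2.5158·e_2 = (0.1228, -0.9825, -0.8596).
‖u_3‖ = 1.3112, so e_3 = (0.0937, -0.7493, -0.6556).

Q = [[0.6247, -0.7752, 0.0937], [-0.4685, -0.4681, -0.7493], [0.6247, 0.4242, -0.6556]], R = [[6.4031, 1.4056, -1.7179], [0.0000, 5.0024, -2.5158], [0.0000, 0.0000, 1.3112]]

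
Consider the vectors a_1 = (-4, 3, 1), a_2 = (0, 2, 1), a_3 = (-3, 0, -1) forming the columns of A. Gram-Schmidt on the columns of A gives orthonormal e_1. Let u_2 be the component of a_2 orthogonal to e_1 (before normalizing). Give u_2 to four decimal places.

e_1 = a_1/‖a_1‖ = (-4, 3, 1)/5.0990 = (-0.7845, 0.5883, 0.1961).
r_{12} = e_1·a_2 = 1.3728.
u_2 = a_2 − 1.3728·e_1 = (1.0769, 1.1923, 0.7308).

u_2 = (1.0769, 1.1923, 0.7308)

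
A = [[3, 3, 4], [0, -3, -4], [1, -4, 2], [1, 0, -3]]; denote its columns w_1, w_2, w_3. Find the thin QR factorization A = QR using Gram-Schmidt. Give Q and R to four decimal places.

Q = [[0.9045, 0.2905, 0.0787], [0.0000, -0.5326, -0.5387], [0.3015, -0.7908, 0.4631], [0.3015, -0.0807, -0.6994]], R = [[3.3166, 1.5076, 3.3166], [0.0000, 5.6327, 1.9529], [0.0000, 0.0000, 5.4942]]

e_1 = w_1/‖w_1‖ = (3, 0, 1, 1)/3.3166 = (0.9045, 0.0000, 0.3015, 0.3015).
r_{12} = e_1·w_2 = 1.5076.
u_2 = w_2 − 1.5076·e_1 = (1.6364, -3.0000, -4.4545, -0.4545).
‖u_2‖ = 5.6327, so e_2 = (0.2905, -0.5326, -0.7908, -0.0807).
r_{13} = e_1·w_3 = 3.3166; r_{23} = e_2·w_3 = 1.9529.
u_3 = w_3 − 3.3166·e_1 − 1.9529·e_2 = (0.4327, -2.9599, 2.5444, -3.8424).
‖u_3‖ = 5.4942, so e_3 = (0.0787, -0.5387, 0.4631, -0.6994).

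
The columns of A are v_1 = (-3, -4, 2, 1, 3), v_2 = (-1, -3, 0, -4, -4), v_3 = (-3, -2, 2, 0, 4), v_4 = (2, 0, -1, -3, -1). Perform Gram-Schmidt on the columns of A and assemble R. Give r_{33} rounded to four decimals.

r_{33} = 2.0432

v_1 = (-3, -4, 2, 1, 3); ‖v_1‖ = 6.2450, so e_1 = (-0.4804, -0.6405, 0.3203, 0.1601, 0.4804).
e_1·v_2 = (-0.4804)·(-1) + (-0.6405)·(-3) + 0.3203·0 + 0.1601·(-4) + 0.4804·(-4) = -0.1601.
u_2 = v_2 + 0.1601·e_1 = (-1.0769, -3.1026, 0.0513, -3.9744, -3.9231).
‖u_2‖ = 6.4788, so e_2 = (-0.1662, -0.4789, 0.0079, -0.6134, -0.6055).
e_1·v_3 = (-0.4804)·(-3) + (-0.6405)·(-2) + 0.3203·2 + 0.1601·0 + 0.4804·4 = 5.2842; e_2·v_3 = (-0.1662)·(-3) + (-0.4789)·(-2) + 0.0079·2 + (-0.6134)·0 + (-0.6055)·4 = -0.9498.
u_3 = v_3 − 5.2842·e_1 + 0.9498·e_2 = (-0.6194, 0.9297, 0.3152, -1.4288, 0.8864).
r_{33} = ‖u_3‖ = 2.0432.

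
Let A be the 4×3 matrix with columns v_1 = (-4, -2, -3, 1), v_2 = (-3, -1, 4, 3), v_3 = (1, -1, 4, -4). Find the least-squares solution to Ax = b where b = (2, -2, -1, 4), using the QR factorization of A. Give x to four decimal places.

x = (-0.3259, 0.1983, -0.6548)

v_1 = (-4, -2, -3, 1); ‖v_1‖ = 5.4772, so e_1 = (-0.7303, -0.3651, -0.5477, 0.1826).
e_1·v_2 = (-0.7303)·(-3) + (-0.3651)·(-1) + (-0.5477)·4 + 0.1826·3 = 0.9129.
u_2 = v_2 − 0.9129·e_1 = (-2.3333, -0.6667, 4.5000, 2.8333).
‖u_2‖ = 5.8452, so e_2 = (-0.3992, -0.1141, 0.7699, 0.4847).
e_1·v_3 = (-0.7303)·1 + (-0.3651)·(-1) + (-0.5477)·4 + 0.1826·(-4) = -3.2863; e_2·v_3 = (-0.3992)·1 + (-0.1141)·(-1) + 0.7699·4 + 0.4847·(-4) = 0.8554.
u_3 = v_3 + 3.2863·e_1 − 0.8554·e_2 = (-1.0585, -2.1024, 1.5415, -3.8146).
‖u_3‖ = 4.7401, so e_3 = (-0.2233, -0.4435, 0.3252, -0.8048).
Qᵀb = (0.5477, 0.5988, -3.1038).
Back-substitute: x_3 = -3.1038/4.7401 = -0.6548.
x_2 = (0.5988 − 0.8554·(-0.6548))/5.8452 = 0.1983.
x_1 = (0.5477 − 0.9129·0.1983 + 3.2863·(-0.6548))/5.4772 = -0.3259.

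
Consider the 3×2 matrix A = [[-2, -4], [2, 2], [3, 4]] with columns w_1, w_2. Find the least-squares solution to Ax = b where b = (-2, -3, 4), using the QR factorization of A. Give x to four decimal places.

x = (-2.0000, 1.8333)

w_1 = (-2, 2, 3); ‖w_1‖ = 4.1231, so q_1 = (-0.4851, 0.4851, 0.7276).
q_1·w_2 = (-0.4851)·(-4) + 0.4851·2 + 0.7276·4 = 5.8209.
u_2 = w_2 − 5.8209·q_1 = (-1.1765, -0.8235, -0.2353).
‖u_2‖ = 1.4552, so q_2 = (-0.8085, -0.5659, -0.1617).
Qᵀb = (2.4254, 2.6679).
Back-substitute: x_2 = 2.6679/1.4552 = 1.8333.
x_1 = (2.4254 − 5.8209·1.8333)/4.1231 = -2.0000.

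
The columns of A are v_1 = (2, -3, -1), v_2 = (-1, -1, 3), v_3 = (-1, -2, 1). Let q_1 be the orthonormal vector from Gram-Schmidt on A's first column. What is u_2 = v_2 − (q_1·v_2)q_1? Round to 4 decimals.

q_1 = v_1/‖v_1‖ = (2, -3, -1)/3.7417 = (0.5345, -0.8018, -0.2673).
r_{12} = q_1·v_2 = -0.5345.
u_2 = v_2 + 0.5345·q_1 = (-0.7143, -1.4286, 2.8571).

u_2 = (-0.7143, -1.4286, 2.8571)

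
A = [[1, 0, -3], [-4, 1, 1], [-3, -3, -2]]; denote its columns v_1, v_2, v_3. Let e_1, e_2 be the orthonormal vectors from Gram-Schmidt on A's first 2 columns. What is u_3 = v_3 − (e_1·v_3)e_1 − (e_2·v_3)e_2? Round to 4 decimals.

v_1 = (1, -4, -3); ‖v_1‖ = 5.0990, so e_1 = (0.1961, -0.7845, -0.5883).
e_1·v_2 = 0.1961·0 + (-0.7845)·1 + (-0.5883)·(-3) = 0.9806.
u_2 = v_2 − 0.9806·e_1 = (-0.1923, 1.7692, -2.4231).
‖u_2‖ = 3.0064, so e_2 = (-0.0640, 0.5885, -0.8060).
e_1·v_3 = 0.1961·(-3) + (-0.7845)·1 + (-0.5883)·(-2) = -0.1961; e_2·v_3 = (-0.0640)·(-3) + 0.5885·1 + (-0.8060)·(-2) = 2.3923.
u_3 = v_3 + 0.1961·e_1 − 2.3923·e_2 = (-2.8085, -0.5617, -0.1872).

u_3 = (-2.8085, -0.5617, -0.1872)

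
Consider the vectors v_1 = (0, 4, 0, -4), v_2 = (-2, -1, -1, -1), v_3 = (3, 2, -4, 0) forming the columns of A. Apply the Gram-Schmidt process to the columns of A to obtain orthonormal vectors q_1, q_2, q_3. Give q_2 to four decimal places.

v_1 = (0, 4, 0, -4); ‖v_1‖ = 5.6569, so q_1 = (0.0000, 0.7071, 0.0000, -0.7071).
q_1·v_2 = 0.0000·(-2) + 0.7071·(-1) + 0.0000·(-1) + (-0.7071)·(-1) = 0.0000.
u_2 = v_2 + 0.0000·q_1 = (-2.0000, -1.0000, -1.0000, -1.0000).
‖u_2‖ = 2.6458, so q_2 = (-0.7559, -0.3780, -0.3780, -0.3780).

q_2 = (-0.7559, -0.3780, -0.3780, -0.3780)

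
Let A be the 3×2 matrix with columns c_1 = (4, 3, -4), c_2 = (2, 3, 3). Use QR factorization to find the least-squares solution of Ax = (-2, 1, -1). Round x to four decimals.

c_1 = (4, 3, -4); ‖c_1‖ = 6.4031, so e_1 = (0.6247, 0.4685, -0.6247).
e_1·c_2 = 0.6247·2 + 0.4685·3 + (-0.6247)·3 = 0.7809.
u_2 = c_2 − 0.7809·e_1 = (1.5122, 2.6341, 3.4878).
‖u_2‖ = 4.6250, so e_2 = (0.3270, 0.5696, 0.7541).
Qᵀb = (-0.1562, -0.8385).
Back-substitute: x_2 = -0.8385/4.6250 = -0.1813.
x_1 = (-0.1562 − 0.7809·(-0.1813))/6.4031 = -0.0023.

x = (-0.0023, -0.1813)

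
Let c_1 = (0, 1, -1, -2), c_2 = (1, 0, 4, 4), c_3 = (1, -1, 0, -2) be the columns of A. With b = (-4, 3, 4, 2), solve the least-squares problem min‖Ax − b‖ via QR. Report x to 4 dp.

x = (1.8565, 0.9241, -1.6835)

c_1 = (0, 1, -1, -2); ‖c_1‖ = 2.4495, so e_1 = (0.0000, 0.4082, -0.4082, -0.8165).
e_1·c_2 = 0.0000·1 + 0.4082·0 + (-0.4082)·4 + (-0.8165)·4 = -4.8990.
u_2 = c_2 + 4.8990·e_1 = (1.0000, 2.0000, 2.0000, 0.0000).
‖u_2‖ = 3.0000, so e_2 = (0.3333, 0.6667, 0.6667, 0.0000).
e_1·c_3 = 0.0000·1 + 0.4082·(-1) + (-0.4082)·0 + (-0.8165)·(-2) = 1.2247; e_2·c_3 = 0.3333·1 + 0.6667·(-1) + 0.6667·0 + (0.0000)·(-2) = -0.3333.
u_3 = c_3 − 1.2247·e_1 + 0.3333·e_2 = (1.1111, -1.2778, 0.7222, -1.0000).
‖u_3‖ = 2.0950, so e_3 = (0.5304, -0.6099, 0.3447, -0.4773).
Qᵀb = (-2.0412, 3.3333, -3.5270).
Back-substitute: x_3 = -3.5270/2.0950 = -1.6835.
x_2 = (3.3333 + 0.3333·(-1.6835))/3.0000 = 0.9241.
x_1 = (-2.0412 + 4.8990·0.9241 − 1.2247·(-1.6835))/2.4495 = 1.8565.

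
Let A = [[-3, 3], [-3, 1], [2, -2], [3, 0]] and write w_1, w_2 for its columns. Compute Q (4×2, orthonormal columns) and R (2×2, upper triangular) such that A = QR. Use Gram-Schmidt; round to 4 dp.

Q = [[-0.5388, 0.6058], [-0.5388, -0.2289], [0.3592, -0.4039], [0.5388, 0.6462]], R = [[5.5678, -2.8737], [0.0000, 2.3962]]

w_1 = (-3, -3, 2, 3); ‖w_1‖ = 5.5678, so q_1 = (-0.5388, -0.5388, 0.3592, 0.5388).
q_1·w_2 = (-0.5388)·3 + (-0.5388)·1 + 0.3592·(-2) + 0.5388·0 = -2.8737.
u_2 = w_2 + 2.8737·q_1 = (1.4516, -0.5484, -0.9677, 1.5484).
‖u_2‖ = 2.3962, so q_2 = (0.6058, -0.2289, -0.4039, 0.6462).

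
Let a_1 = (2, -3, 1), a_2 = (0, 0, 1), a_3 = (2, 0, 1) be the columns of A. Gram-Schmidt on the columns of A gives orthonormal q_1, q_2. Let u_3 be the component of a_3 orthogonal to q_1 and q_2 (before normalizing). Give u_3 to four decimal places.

u_3 = (1.3846, 0.9231, 0.0000)

a_1 = (2, -3, 1); ‖a_1‖ = 3.7417, so q_1 = (0.5345, -0.8018, 0.2673).
q_1·a_2 = 0.5345·0 + (-0.8018)·0 + 0.2673·1 = 0.2673.
u_2 = a_2 − 0.2673·q_1 = (-0.1429, 0.2143, 0.9286).
‖u_2‖ = 0.9636, so q_2 = (-0.1482, 0.2224, 0.9636).
q_1·a_3 = 0.5345·2 + (-0.8018)·0 + 0.2673·1 = 1.3363; q_2·a_3 = (-0.1482)·2 + 0.2224·0 + 0.9636·1 = 0.6671.
u_3 = a_3 − 1.3363·q_1 − 0.6671·q_2 = (1.3846, 0.9231, 0.0000).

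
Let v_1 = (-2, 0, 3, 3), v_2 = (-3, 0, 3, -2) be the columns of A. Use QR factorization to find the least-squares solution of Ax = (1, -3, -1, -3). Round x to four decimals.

e_1 = v_1/‖v_1‖ = (-2, 0, 3, 3)/4.6904 = (-0.4264, 0.0000, 0.6396, 0.6396).
r_{12} = e_1·v_2 = 1.9188.
u_2 = v_2 − 1.9188·e_1 = (-2.1818, 0.0000, 1.7727, -3.2273).
‖u_2‖ = 4.2800, so e_2 = (-0.5098, 0.0000, 0.4142, -0.7540).
Qᵀb = (-2.9848, 1.3382).
Back-substitute: x_2 = 1.3382/4.2800 = 0.3127.
x_1 = (-2.9848 − 1.9188·0.3127)/4.6904 = -0.7643.

x = (-0.7643, 0.3127)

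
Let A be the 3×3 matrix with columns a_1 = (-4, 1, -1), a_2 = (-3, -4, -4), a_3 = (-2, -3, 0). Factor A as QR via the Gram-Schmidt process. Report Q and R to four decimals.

a_1 = (-4, 1, -1); ‖a_1‖ = 4.2426, so q_1 = (-0.9428, 0.2357, -0.2357).
q_1·a_2 = (-0.9428)·(-3) + 0.2357·(-4) + (-0.2357)·(-4) = 2.8284.
u_2 = a_2 − 2.8284·q_1 = (-0.3333, -4.6667, -3.3333).
‖u_2‖ = 5.7446, so q_2 = (-0.0580, -0.8124, -0.5803).
q_1·a_3 = (-0.9428)·(-2) + 0.2357·(-3) + (-0.2357)·0 = 1.1785; q_2·a_3 = (-0.0580)·(-2) + (-0.8124)·(-3) + (-0.5803)·0 = 2.5531.
u_3 = a_3 − 1.1785·q_1 − 2.5531·q_2 = (-0.7407, -1.2037, 1.7593).
‖u_3‖ = 2.2567, so q_3 = (-0.3282, -0.5334, 0.7796).

Q = [[-0.9428, -0.0580, -0.3282], [0.2357, -0.8124, -0.5334], [-0.2357, -0.5803, 0.7796]], R = [[4.2426, 2.8284, 1.1785], [0.0000, 5.7446, 2.5531], [0.0000, 0.0000, 2.2567]]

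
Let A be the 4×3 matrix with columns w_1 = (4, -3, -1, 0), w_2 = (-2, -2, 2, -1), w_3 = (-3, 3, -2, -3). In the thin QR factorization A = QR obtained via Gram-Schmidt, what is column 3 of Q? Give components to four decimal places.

q_1 = w_1/‖w_1‖ = (4, -3, -1, 0)/5.0990 = (0.7845, -0.5883, -0.1961, 0.0000).
r_{12} = q_1·w_2 = -0.7845.
u_2 = w_2 + 0.7845·q_1 = (-1.3846, -2.4615, 1.8462, -1.0000).
‖u_2‖ = 3.5192, so q_2 = (-0.3934, -0.6995, 0.5246, -0.2842).
r_{13} = q_1·w_3 = -3.7262; r_{23} = q_2·w_3 = -1.1148.
u_3 = w_3 + 3.7262·q_1 + 1.1148·q_2 = (-0.5155, 0.0280, -2.1460, -3.3168).
‖u_3‖ = 3.9841, so q_3 = (-0.1294, 0.0070, -0.5386, -0.8325).

q_3 = (-0.1294, 0.0070, -0.5386, -0.8325)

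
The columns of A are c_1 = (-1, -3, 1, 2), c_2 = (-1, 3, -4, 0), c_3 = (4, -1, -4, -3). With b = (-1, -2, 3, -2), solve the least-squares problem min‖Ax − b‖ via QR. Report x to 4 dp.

x = (-0.2687, -0.7427, -0.1017)

c_1 = (-1, -3, 1, 2); ‖c_1‖ = 3.8730, so q_1 = (-0.2582, -0.7746, 0.2582, 0.5164).
q_1·c_2 = (-0.2582)·(-1) + (-0.7746)·3 + 0.2582·(-4) + 0.5164·0 = -3.0984.
u_2 = c_2 + 3.0984·q_1 = (-1.8000, 0.6000, -3.2000, 1.6000).
‖u_2‖ = 4.0497, so q_2 = (-0.4445, 0.1482, -0.7902, 0.3951).
q_1·c_3 = (-0.2582)·4 + (-0.7746)·(-1) + 0.2582·(-4) + 0.5164·(-3) = -2.8402; q_2·c_3 = (-0.4445)·4 + 0.1482·(-1) + (-0.7902)·(-4) + 0.3951·(-3) = 0.0494.
u_3 = c_3 + 2.8402·q_1 − 0.0494·q_2 = (3.2886, -3.2073, -3.2276, -1.5528).
‖u_3‖ = 5.8250, so q_3 = (0.5646, -0.5506, -0.5541, -0.2666).
Qᵀb = (1.5492, -3.0126, -0.5925).
Back-substitute: x_3 = -0.5925/5.8250 = -0.1017.
x_2 = (-3.0126 − 0.0494·(-0.1017))/4.0497 = -0.7427.
x_1 = (1.5492 + 3.0984·(-0.7427) + 2.8402·(-0.1017))/3.8730 = -0.2687.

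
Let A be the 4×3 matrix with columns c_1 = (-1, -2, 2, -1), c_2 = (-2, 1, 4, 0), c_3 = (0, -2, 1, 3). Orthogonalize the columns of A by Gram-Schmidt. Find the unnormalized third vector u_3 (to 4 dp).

u_3 = (0.2671, -1.3288, 0.4658, 3.3219)

q_1 = c_1/‖c_1‖ = (-1, -2, 2, -1)/3.1623 = (-0.3162, -0.6325, 0.6325, -0.3162).
r_{12} = q_1·c_2 = 2.5298.
u_2 = c_2 − 2.5298·q_1 = (-1.2000, 2.6000, 2.4000, 0.8000).
‖u_2‖ = 3.8210, so q_2 = (-0.3141, 0.6805, 0.6281, 0.2094).
r_{13} = q_1·c_3 = 0.9487; r_{23} = q_2·c_3 = -0.1047.
u_3 = c_3 − 0.9487·q_1 + 0.1047·q_2 = (0.2671, -1.3288, 0.4658, 3.3219).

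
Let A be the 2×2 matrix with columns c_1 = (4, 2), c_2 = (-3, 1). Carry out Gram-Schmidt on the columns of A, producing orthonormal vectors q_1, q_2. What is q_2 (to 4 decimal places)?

c_1 = (4, 2); ‖c_1‖ = 4.4721, so q_1 = (0.8944, 0.4472).
q_1·c_2 = 0.8944·(-3) + 0.4472·1 = -2.2361.
u_2 = c_2 + 2.2361·q_1 = (-1.0000, 2.0000).
‖u_2‖ = 2.2361, so q_2 = (-0.4472, 0.8944).

q_2 = (-0.4472, 0.8944)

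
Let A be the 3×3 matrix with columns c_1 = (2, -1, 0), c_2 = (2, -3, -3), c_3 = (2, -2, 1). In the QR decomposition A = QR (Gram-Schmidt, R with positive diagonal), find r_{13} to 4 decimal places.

r_{13} = 2.6833

c_1 = (2, -1, 0); ‖c_1‖ = 2.2361, so e_1 = (0.8944, -0.4472, 0.0000).
r_{13} = e_1·c_3 = 2.6833.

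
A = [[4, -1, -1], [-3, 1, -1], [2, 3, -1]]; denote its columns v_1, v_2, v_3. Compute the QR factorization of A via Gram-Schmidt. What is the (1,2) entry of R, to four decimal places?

r_{12} = -0.1857

q_1 = v_1/‖v_1‖ = (4, -3, 2)/5.3852 = (0.7428, -0.5571, 0.3714).
r_{12} = q_1·v_2 = -0.1857.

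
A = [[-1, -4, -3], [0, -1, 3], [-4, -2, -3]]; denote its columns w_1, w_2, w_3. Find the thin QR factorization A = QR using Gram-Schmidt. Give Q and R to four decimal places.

e_1 = w_1/‖w_1‖ = (-1, 0, -4)/4.1231 = (-0.2425, 0.0000, -0.9701).
r_{12} = e_1·w_2 = 2.9104.
u_2 = w_2 − 2.9104·e_1 = (-3.2941, -1.0000, 0.8235).
‖u_2‖ = 3.5397, so e_2 = (-0.9306, -0.2825, 0.2327).
r_{13} = e_1·w_3 = 3.6380; r_{23} = e_2·w_3 = 1.2464.
u_3 = w_3 − 3.6380·e_1 − 1.2464·e_2 = (-0.9577, 3.3521, 0.2394).
‖u_3‖ = 3.4945, so e_3 = (-0.2741, 0.9593, 0.0685).

Q = [[-0.2425, -0.9306, -0.2741], [0.0000, -0.2825, 0.9593], [-0.9701, 0.2327, 0.0685]], R = [[4.1231, 2.9104, 3.6380], [0.0000, 3.5397, 1.2464], [0.0000, 0.0000, 3.4945]]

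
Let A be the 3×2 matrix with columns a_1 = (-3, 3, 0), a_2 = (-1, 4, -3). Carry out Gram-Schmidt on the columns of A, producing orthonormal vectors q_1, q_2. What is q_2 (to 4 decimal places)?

q_2 = (0.4082, 0.4082, -0.8165)

q_1 = a_1/‖a_1‖ = (-3, 3, 0)/4.2426 = (-0.7071, 0.7071, 0.0000).
r_{12} = q_1·a_2 = 3.5355.
u_2 = a_2 − 3.5355·q_1 = (1.5000, 1.5000, -3.0000).
‖u_2‖ = 3.6742, so q_2 = (0.4082, 0.4082, -0.8165).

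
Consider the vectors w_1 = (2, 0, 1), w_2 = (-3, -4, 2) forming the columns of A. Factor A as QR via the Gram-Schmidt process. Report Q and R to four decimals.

Q = [[0.8944, -0.2756], [0.0000, -0.7875], [0.4472, 0.5512]], R = [[2.2361, -1.7889], [0.0000, 5.0794]]

w_1 = (2, 0, 1); ‖w_1‖ = 2.2361, so q_1 = (0.8944, 0.0000, 0.4472).
q_1·w_2 = 0.8944·(-3) + 0.0000·(-4) + 0.4472·2 = -1.7889.
u_2 = w_2 + 1.7889·q_1 = (-1.4000, -4.0000, 2.8000).
‖u_2‖ = 5.0794, so q_2 = (-0.2756, -0.7875, 0.5512).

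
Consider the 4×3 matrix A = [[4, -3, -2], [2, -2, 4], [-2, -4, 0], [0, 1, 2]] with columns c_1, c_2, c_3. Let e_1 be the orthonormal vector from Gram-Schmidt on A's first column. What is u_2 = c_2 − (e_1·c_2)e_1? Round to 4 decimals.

u_2 = (-1.6667, -1.3333, -4.6667, 1.0000)

c_1 = (4, 2, -2, 0); ‖c_1‖ = 4.8990, so e_1 = (0.8165, 0.4082, -0.4082, 0.0000).
e_1·c_2 = 0.8165·(-3) + 0.4082·(-2) + (-0.4082)·(-4) + 0.0000·1 = -1.6330.
u_2 = c_2 + 1.6330·e_1 = (-1.6667, -1.3333, -4.6667, 1.0000).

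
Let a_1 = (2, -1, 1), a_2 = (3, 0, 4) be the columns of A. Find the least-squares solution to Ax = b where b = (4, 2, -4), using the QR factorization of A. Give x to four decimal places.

q_1 = a_1/‖a_1‖ = (2, -1, 1)/2.4495 = (0.8165, -0.4082, 0.4082).
r_{12} = q_1·a_2 = 4.0825.
u_2 = a_2 − 4.0825·q_1 = (-0.3333, 1.6667, 2.3333).
‖u_2‖ = 2.8868, so q_2 = (-0.1155, 0.5774, 0.8083).
Qᵀb = (0.8165, -2.5403).
Back-substitute: x_2 = -2.5403/2.8868 = -0.8800.
x_1 = (0.8165 − 4.0825·(-0.8800))/2.4495 = 1.8000.

x = (1.8000, -0.8800)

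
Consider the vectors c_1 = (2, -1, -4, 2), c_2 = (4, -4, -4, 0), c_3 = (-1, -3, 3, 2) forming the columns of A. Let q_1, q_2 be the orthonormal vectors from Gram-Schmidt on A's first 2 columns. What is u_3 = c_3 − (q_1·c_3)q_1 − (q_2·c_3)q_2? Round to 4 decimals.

q_1 = c_1/‖c_1‖ = (2, -1, -4, 2)/5.0000 = (0.4000, -0.2000, -0.8000, 0.4000).
r_{12} = q_1·c_2 = 5.6000.
u_2 = c_2 − 5.6000·q_1 = (1.7600, -2.8800, 0.4800, -2.2400).
‖u_2‖ = 4.0792, so q_2 = (0.4315, -0.7060, 0.1177, -0.5491).
r_{13} = q_1·c_3 = -1.4000; r_{23} = q_2·c_3 = 0.9414.
u_3 = c_3 + 1.4000·q_1 − 0.9414·q_2 = (-0.8462, -2.6154, 1.7692, 3.0769).

u_3 = (-0.8462, -2.6154, 1.7692, 3.0769)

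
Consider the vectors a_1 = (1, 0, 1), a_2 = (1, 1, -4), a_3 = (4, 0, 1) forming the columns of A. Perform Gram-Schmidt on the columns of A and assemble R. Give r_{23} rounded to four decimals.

r_{23} = 2.0412

e_1 = a_1/‖a_1‖ = (1, 0, 1)/1.4142 = (0.7071, 0.0000, 0.7071).
r_{12} = e_1·a_2 = -2.1213.
u_2 = a_2 + 2.1213·e_1 = (2.5000, 1.0000, -2.5000).
‖u_2‖ = 3.6742, so e_2 = (0.6804, 0.2722, -0.6804).
r_{23} = e_2·a_3 = 2.0412.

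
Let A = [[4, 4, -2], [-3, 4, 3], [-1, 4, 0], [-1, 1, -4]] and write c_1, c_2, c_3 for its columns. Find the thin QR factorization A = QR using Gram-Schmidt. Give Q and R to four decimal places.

q_1 = c_1/‖c_1‖ = (4, -3, -1, -1)/5.1962 = (0.7698, -0.5774, -0.1925, -0.1925).
r_{12} = q_1·c_2 = -0.1925.
u_2 = c_2 + 0.1925·q_1 = (4.1481, 3.8889, 3.9630, 0.9630).
‖u_2‖ = 6.9974, so q_2 = (0.5928, 0.5558, 0.5664, 0.1376).
r_{13} = q_1·c_3 = -2.5019; r_{23} = q_2·c_3 = -0.0688.
u_3 = c_3 + 2.5019·q_1 + 0.0688·q_2 = (-0.0333, 1.5938, -0.4425, -4.4720).
‖u_3‖ = 4.7682, so q_3 = (-0.0070, 0.3343, -0.0928, -0.9379).

Q = [[0.7698, 0.5928, -0.0070], [-0.5774, 0.5558, 0.3343], [-0.1925, 0.5664, -0.0928], [-0.1925, 0.1376, -0.9379]], R = [[5.1962, -0.1925, -2.5019], [0.0000, 6.9974, -0.0688], [0.0000, 0.0000, 4.7682]]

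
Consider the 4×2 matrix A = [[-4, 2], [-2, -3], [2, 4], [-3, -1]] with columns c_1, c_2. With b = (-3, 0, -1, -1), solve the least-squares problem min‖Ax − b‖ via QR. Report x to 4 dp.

x = (0.5182, -0.4554)

q_1 = c_1/‖c_1‖ = (-4, -2, 2, -3)/5.7446 = (-0.6963, -0.3482, 0.3482, -0.5222).
r_{12} = q_1·c_2 = 1.5667.
u_2 = c_2 − 1.5667·q_1 = (3.0909, -2.4545, 3.4545, -0.1818).
‖u_2‖ = 5.2484, so q_2 = (0.5889, -0.4677, 0.6582, -0.0346).
Qᵀb = (2.2630, -2.3903).
Back-substitute: x_2 = -2.3903/5.2484 = -0.4554.
x_1 = (2.2630 − 1.5667·(-0.4554))/5.7446 = 0.5182.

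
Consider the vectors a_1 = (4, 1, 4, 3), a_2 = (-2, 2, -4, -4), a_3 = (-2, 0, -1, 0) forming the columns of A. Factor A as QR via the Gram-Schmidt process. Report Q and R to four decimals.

Q = [[0.6172, 0.3505, -0.5944], [0.1543, 0.7954, 0.5812], [0.6172, -0.2157, 0.0330], [0.4629, -0.4449, 0.5548]], R = [[6.4807, -5.2463, -1.8516], [0.0000, 3.5322, -0.4853], [0.0000, 0.0000, 1.1558]]

q_1 = a_1/‖a_1‖ = (4, 1, 4, 3)/6.4807 = (0.6172, 0.1543, 0.6172, 0.4629).
r_{12} = q_1·a_2 = -5.2463.
u_2 = a_2 + 5.2463·q_1 = (1.2381, 2.8095, -0.7619, -1.5714).
‖u_2‖ = 3.5322, so q_2 = (0.3505, 0.7954, -0.2157, -0.4449).
r_{13} = q_1·a_3 = -1.8516; r_{23} = q_2·a_3 = -0.4853.
u_3 = a_3 + 1.8516·q_1 + 0.4853·q_2 = (-0.6870, 0.6718, 0.0382, 0.6412).
‖u_3‖ = 1.1558, so q_3 = (-0.5944, 0.5812, 0.0330, 0.5548).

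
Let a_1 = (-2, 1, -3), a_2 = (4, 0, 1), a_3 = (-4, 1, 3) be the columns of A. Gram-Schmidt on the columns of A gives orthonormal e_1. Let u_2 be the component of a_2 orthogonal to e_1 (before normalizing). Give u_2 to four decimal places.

a_1 = (-2, 1, -3); ‖a_1‖ = 3.7417, so e_1 = (-0.5345, 0.2673, -0.8018).
e_1·a_2 = (-0.5345)·4 + 0.2673·0 + (-0.8018)·1 = -2.9399.
u_2 = a_2 + 2.9399·e_1 = (2.4286, 0.7857, -1.3571).

u_2 = (2.4286, 0.7857, -1.3571)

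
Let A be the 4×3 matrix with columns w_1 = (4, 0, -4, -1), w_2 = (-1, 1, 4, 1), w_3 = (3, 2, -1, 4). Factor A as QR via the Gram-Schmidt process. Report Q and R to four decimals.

Q = [[0.6963, 0.6510, -0.0649], [0.0000, 0.4212, 0.1948], [-0.6963, 0.6127, -0.2980], [-0.1741, 0.1532, 0.9322]], R = [[5.7446, -3.6556, 2.0889], [0.0000, 2.3741, 2.7953], [0.0000, 0.0000, 4.2217]]

q_1 = w_1/‖w_1‖ = (4, 0, -4, -1)/5.7446 = (0.6963, 0.0000, -0.6963, -0.1741).
r_{12} = q_1·w_2 = -3.6556.
u_2 = w_2 + 3.6556·q_1 = (1.5455, 1.0000, 1.4545, 0.3636).
‖u_2‖ = 2.3741, so q_2 = (0.6510, 0.4212, 0.6127, 0.1532).
r_{13} = q_1·w_3 = 2.0889; r_{23} = q_2·w_3 = 2.7953.
u_3 = w_3 − 2.0889·q_1 − 2.7953·q_2 = (-0.2742, 0.8226, -1.2581, 3.9355).
‖u_3‖ = 4.2217, so q_3 = (-0.0649, 0.1948, -0.2980, 0.9322).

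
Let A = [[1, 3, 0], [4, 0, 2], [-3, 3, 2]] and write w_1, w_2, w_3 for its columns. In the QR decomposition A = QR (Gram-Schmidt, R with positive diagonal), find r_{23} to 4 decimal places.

r_{23} = 1.5852

w_1 = (1, 4, -3); ‖w_1‖ = 5.0990, so q_1 = (0.1961, 0.7845, -0.5883).
q_1·w_2 = 0.1961·3 + 0.7845·0 + (-0.5883)·3 = -1.1767.
u_2 = w_2 + 1.1767·q_1 = (3.2308, 0.9231, 2.3077).
‖u_2‖ = 4.0762, so q_2 = (0.7926, 0.2265, 0.5661).
r_{23} = q_2·w_3 = 1.5852.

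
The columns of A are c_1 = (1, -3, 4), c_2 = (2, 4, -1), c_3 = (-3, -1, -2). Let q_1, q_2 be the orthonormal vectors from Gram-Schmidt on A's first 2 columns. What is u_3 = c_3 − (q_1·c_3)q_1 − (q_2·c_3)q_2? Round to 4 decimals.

q_1 = c_1/‖c_1‖ = (1, -3, 4)/5.0990 = (0.1961, -0.5883, 0.7845).
r_{12} = q_1·c_2 = -2.7456.
u_2 = c_2 + 2.7456·q_1 = (2.5385, 2.3846, 1.1538).
‖u_2‖ = 3.6690, so q_2 = (0.6919, 0.6499, 0.3145).
r_{13} = q_1·c_3 = -1.5689; r_{23} = q_2·c_3 = -3.3545.
u_3 = c_3 + 1.5689·q_1 + 3.3545·q_2 = (-0.3714, 0.2571, 0.2857).

u_3 = (-0.3714, 0.2571, 0.2857)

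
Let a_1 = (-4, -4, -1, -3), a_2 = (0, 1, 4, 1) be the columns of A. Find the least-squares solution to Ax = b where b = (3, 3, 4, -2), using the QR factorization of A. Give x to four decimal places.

x = (-0.3291, 0.7433)

a_1 = (-4, -4, -1, -3); ‖a_1‖ = 6.4807, so e_1 = (-0.6172, -0.6172, -0.1543, -0.4629).
e_1·a_2 = (-0.6172)·0 + (-0.6172)·1 + (-0.1543)·4 + (-0.4629)·1 = -1.6973.
u_2 = a_2 + 1.6973·e_1 = (-1.0476, -0.0476, 3.7381, 0.2143).
‖u_2‖ = 3.8883, so e_2 = (-0.2694, -0.0122, 0.9614, 0.0551).
Qᵀb = (-3.3947, 2.8902).
Back-substitute: x_2 = 2.8902/3.8883 = 0.7433.
x_1 = (-3.3947 + 1.6973·0.7433)/6.4807 = -0.3291.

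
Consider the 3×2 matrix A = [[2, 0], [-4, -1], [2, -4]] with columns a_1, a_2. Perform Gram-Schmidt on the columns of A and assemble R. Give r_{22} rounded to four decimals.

r_{22} = 4.0415

e_1 = a_1/‖a_1‖ = (2, -4, 2)/4.8990 = (0.4082, -0.8165, 0.4082).
r_{12} = e_1·a_2 = -0.8165.
u_2 = a_2 + 0.8165·e_1 = (0.3333, -1.6667, -3.6667).
r_{22} = ‖u_2‖ = 4.0415.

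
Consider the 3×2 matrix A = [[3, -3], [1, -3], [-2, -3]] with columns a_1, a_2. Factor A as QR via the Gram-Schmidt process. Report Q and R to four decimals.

e_1 = a_1/‖a_1‖ = (3, 1, -2)/3.7417 = (0.8018, 0.2673, -0.5345).
r_{12} = e_1·a_2 = -1.6036.
u_2 = a_2 + 1.6036·e_1 = (-1.7143, -2.5714, -3.8571).
‖u_2‖ = 4.9425, so e_2 = (-0.3468, -0.5203, -0.7804).

Q = [[0.8018, -0.3468], [0.2673, -0.5203], [-0.5345, -0.7804]], R = [[3.7417, -1.6036], [0.0000, 4.9425]]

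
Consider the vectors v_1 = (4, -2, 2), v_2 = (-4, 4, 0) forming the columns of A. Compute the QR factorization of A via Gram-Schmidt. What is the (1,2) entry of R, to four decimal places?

v_1 = (4, -2, 2); ‖v_1‖ = 4.8990, so e_1 = (0.8165, -0.4082, 0.4082).
r_{12} = e_1·v_2 = -4.8990.

r_{12} = -4.8990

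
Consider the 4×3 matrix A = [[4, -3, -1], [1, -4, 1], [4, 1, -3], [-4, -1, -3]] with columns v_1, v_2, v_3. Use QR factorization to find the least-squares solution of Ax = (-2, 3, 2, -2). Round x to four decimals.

x = (0.2435, 0.0087, 0.2870)

v_1 = (4, 1, 4, -4); ‖v_1‖ = 7.0000, so e_1 = (0.5714, 0.1429, 0.5714, -0.5714).
e_1·v_2 = 0.5714·(-3) + 0.1429·(-4) + 0.5714·1 + (-0.5714)·(-1) = -1.1429.
u_2 = v_2 + 1.1429·e_1 = (-2.3469, -3.8367, 1.6531, -1.6531).
‖u_2‖ = 5.0689, so e_2 = (-0.4630, -0.7569, 0.3261, -0.3261).
e_1·v_3 = 0.5714·(-1) + 0.1429·1 + 0.5714·(-3) + (-0.5714)·(-3) = -0.4286; e_2·v_3 = (-0.4630)·(-1) + (-0.7569)·1 + 0.3261·(-3) + (-0.3261)·(-3) = -0.2939.
u_3 = v_3 + 0.4286·e_1 + 0.2939·e_2 = (-0.8912, 0.8388, -2.6593, -3.3407).
‖u_3‖ = 4.4418, so e_3 = (-0.2006, 0.1888, -0.5987, -0.7521).
Qᵀb = (1.5714, -0.0403, 1.2746).
Back-substitute: x_3 = 1.2746/4.4418 = 0.2870.
x_2 = (-0.0403 + 0.2939·0.2870)/5.0689 = 0.0087.
x_1 = (1.5714 + 1.1429·0.0087 + 0.4286·0.2870)/7.0000 = 0.2435.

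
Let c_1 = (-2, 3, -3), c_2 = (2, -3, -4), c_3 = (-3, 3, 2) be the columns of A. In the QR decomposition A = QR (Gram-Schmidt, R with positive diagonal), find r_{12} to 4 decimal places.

r_{12} = -0.2132

e_1 = c_1/‖c_1‖ = (-2, 3, -3)/4.6904 = (-0.4264, 0.6396, -0.6396).
r_{12} = e_1·c_2 = -0.2132.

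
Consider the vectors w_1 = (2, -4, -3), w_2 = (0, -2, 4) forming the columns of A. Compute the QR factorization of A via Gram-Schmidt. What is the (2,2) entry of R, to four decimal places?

w_1 = (2, -4, -3); ‖w_1‖ = 5.3852, so q_1 = (0.3714, -0.7428, -0.5571).
q_1·w_2 = 0.3714·0 + (-0.7428)·(-2) + (-0.5571)·4 = -0.7428.
u_2 = w_2 + 0.7428·q_1 = (0.2759, -2.5517, 3.5862).
r_{22} = ‖u_2‖ = 4.4100.

r_{22} = 4.4100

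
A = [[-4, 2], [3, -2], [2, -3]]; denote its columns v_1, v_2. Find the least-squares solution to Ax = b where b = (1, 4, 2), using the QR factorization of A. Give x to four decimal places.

v_1 = (-4, 3, 2); ‖v_1‖ = 5.3852, so e_1 = (-0.7428, 0.5571, 0.3714).
e_1·v_2 = (-0.7428)·2 + 0.5571·(-2) + 0.3714·(-3) = -3.7139.
u_2 = v_2 + 3.7139·e_1 = (-0.7586, 0.0690, -1.6207).
‖u_2‖ = 1.7908, so e_2 = (-0.4236, 0.0385, -0.9050).
Qᵀb = (2.2283, -2.0796).
Back-substitute: x_2 = -2.0796/1.7908 = -1.1613.
x_1 = (2.2283 + 3.7139·(-1.1613))/5.3852 = -0.3871.

x = (-0.3871, -1.1613)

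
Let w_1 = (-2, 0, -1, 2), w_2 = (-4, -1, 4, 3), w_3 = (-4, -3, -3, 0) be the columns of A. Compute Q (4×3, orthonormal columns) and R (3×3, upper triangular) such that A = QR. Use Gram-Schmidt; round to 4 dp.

Q = [[-0.6667, -0.3199, -0.4185], [0.0000, -0.1799, -0.7145], [-0.3333, 0.9196, -0.2060], [0.6667, 0.1399, -0.5215]], R = [[3.0000, 3.3333, 3.6667], [0.0000, 5.5578, -0.9396], [0.0000, 0.0000, 4.4354]]

q_1 = w_1/‖w_1‖ = (-2, 0, -1, 2)/3.0000 = (-0.6667, 0.0000, -0.3333, 0.6667).
r_{12} = q_1·w_2 = 3.3333.
u_2 = w_2 − 3.3333·q_1 = (-1.7778, -1.0000, 5.1111, 0.7778).
‖u_2‖ = 5.5578, so q_2 = (-0.3199, -0.1799, 0.9196, 0.1399).
r_{13} = q_1·w_3 = 3.6667; r_{23} = q_2·w_3 = -0.9396.
u_3 = w_3 − 3.6667·q_1 + 0.9396·q_2 = (-1.8561, -3.1691, -0.9137, -2.3129).
‖u_3‖ = 4.4354, so q_3 = (-0.4185, -0.7145, -0.2060, -0.5215).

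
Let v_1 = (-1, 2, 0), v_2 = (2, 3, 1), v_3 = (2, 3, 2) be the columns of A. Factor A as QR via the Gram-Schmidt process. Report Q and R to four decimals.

v_1 = (-1, 2, 0); ‖v_1‖ = 2.2361, so e_1 = (-0.4472, 0.8944, 0.0000).
e_1·v_2 = (-0.4472)·2 + 0.8944·3 + 0.0000·1 = 1.7889.
u_2 = v_2 − 1.7889·e_1 = (2.8000, 1.4000, 1.0000).
‖u_2‖ = 3.2863, so e_2 = (0.8520, 0.4260, 0.3043).
e_1·v_3 = (-0.4472)·2 + 0.8944·3 + 0.0000·2 = 1.7889; e_2·v_3 = 0.8520·2 + 0.4260·3 + 0.3043·2 = 3.5906.
u_3 = v_3 − 1.7889·e_1 − 3.5906·e_2 = (-0.2593, -0.1296, 0.9074).
‖u_3‖ = 0.9526, so e_3 = (-0.2722, -0.1361, 0.9526).

Q = [[-0.4472, 0.8520, -0.2722], [0.8944, 0.4260, -0.1361], [0.0000, 0.3043, 0.9526]], R = [[2.2361, 1.7889, 1.7889], [0.0000, 3.2863, 3.5906], [0.0000, 0.0000, 0.9526]]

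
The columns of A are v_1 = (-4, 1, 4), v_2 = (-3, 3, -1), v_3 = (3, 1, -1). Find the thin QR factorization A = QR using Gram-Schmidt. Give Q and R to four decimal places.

v_1 = (-4, 1, 4); ‖v_1‖ = 5.7446, so q_1 = (-0.6963, 0.1741, 0.6963).
q_1·v_2 = (-0.6963)·(-3) + 0.1741·3 + 0.6963·(-1) = 1.9149.
u_2 = v_2 − 1.9149·q_1 = (-1.6667, 2.6667, -2.3333).
‖u_2‖ = 3.9158, so q_2 = (-0.4256, 0.6810, -0.5959).
q_1·v_3 = (-0.6963)·3 + 0.1741·1 + 0.6963·(-1) = -2.6112; q_2·v_3 = (-0.4256)·3 + 0.6810·1 + (-0.5959)·(-1) = 0.0000.
u_3 = v_3 + 2.6112·q_1 + 0.0000·q_2 = (1.1818, 1.4545, 0.8182).
‖u_3‖ = 2.0449, so q_3 = (0.5779, 0.7113, 0.4001).

Q = [[-0.6963, -0.4256, 0.5779], [0.1741, 0.6810, 0.7113], [0.6963, -0.5959, 0.4001]], R = [[5.7446, 1.9149, -2.6112], [0.0000, 3.9158, 0.0000], [0.0000, 0.0000, 2.0449]]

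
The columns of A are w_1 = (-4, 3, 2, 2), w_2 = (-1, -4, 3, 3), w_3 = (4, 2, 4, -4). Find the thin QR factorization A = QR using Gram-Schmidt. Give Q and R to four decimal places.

Q = [[-0.6963, -0.0877, 0.3890], [0.5222, -0.7428, 0.2288], [0.3482, 0.4694, 0.8098], [0.3482, 0.4694, -0.3750]], R = [[5.7446, 0.6963, -1.7408], [0.0000, 5.8750, -1.8362], [0.0000, 0.0000, 6.7526]]

w_1 = (-4, 3, 2, 2); ‖w_1‖ = 5.7446, so q_1 = (-0.6963, 0.5222, 0.3482, 0.3482).
q_1·w_2 = (-0.6963)·(-1) + 0.5222·(-4) + 0.3482·3 + 0.3482·3 = 0.6963.
u_2 = w_2 − 0.6963·q_1 = (-0.5152, -4.3636, 2.7576, 2.7576).
‖u_2‖ = 5.8750, so q_2 = (-0.0877, -0.7428, 0.4694, 0.4694).
q_1·w_3 = (-0.6963)·4 + 0.5222·2 + 0.3482·4 + 0.3482·(-4) = -1.7408; q_2·w_3 = (-0.0877)·4 + (-0.7428)·2 + 0.4694·4 + 0.4694·(-4) = -1.8362.
u_3 = w_3 + 1.7408·q_1 + 1.8362·q_2 = (2.6269, 1.5452, 5.4680, -2.5320).
‖u_3‖ = 6.7526, so q_3 = (0.3890, 0.2288, 0.8098, -0.3750).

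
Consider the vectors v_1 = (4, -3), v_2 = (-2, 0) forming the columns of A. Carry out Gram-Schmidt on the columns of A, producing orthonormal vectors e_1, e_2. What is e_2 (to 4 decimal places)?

v_1 = (4, -3); ‖v_1‖ = 5.0000, so e_1 = (0.8000, -0.6000).
e_1·v_2 = 0.8000·(-2) + (-0.6000)·0 = -1.6000.
u_2 = v_2 + 1.6000·e_1 = (-0.7200, -0.9600).
‖u_2‖ = 1.2000, so e_2 = (-0.6000, -0.8000).

e_2 = (-0.6000, -0.8000)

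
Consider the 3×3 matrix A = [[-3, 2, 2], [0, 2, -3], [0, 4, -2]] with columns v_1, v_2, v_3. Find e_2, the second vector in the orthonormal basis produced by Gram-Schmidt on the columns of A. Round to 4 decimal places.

v_1 = (-3, 0, 0); ‖v_1‖ = 3.0000, so e_1 = (-1.0000, 0.0000, 0.0000).
e_1·v_2 = (-1.0000)·2 + 0.0000·2 + 0.0000·4 = -2.0000.
u_2 = v_2 + 2.0000·e_1 = (0.0000, 2.0000, 4.0000).
‖u_2‖ = 4.4721, so e_2 = (0.0000, 0.4472, 0.8944).

e_2 = (0.0000, 0.4472, 0.8944)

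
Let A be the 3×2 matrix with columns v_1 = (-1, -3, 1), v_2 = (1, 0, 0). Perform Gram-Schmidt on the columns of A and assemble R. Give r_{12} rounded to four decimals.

v_1 = (-1, -3, 1); ‖v_1‖ = 3.3166, so e_1 = (-0.3015, -0.9045, 0.3015).
r_{12} = e_1·v_2 = -0.3015.

r_{12} = -0.3015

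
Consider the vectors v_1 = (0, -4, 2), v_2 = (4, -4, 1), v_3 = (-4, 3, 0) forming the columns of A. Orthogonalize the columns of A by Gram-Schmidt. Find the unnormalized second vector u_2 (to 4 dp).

u_2 = (4.0000, -0.4000, -0.8000)

v_1 = (0, -4, 2); ‖v_1‖ = 4.4721, so e_1 = (0.0000, -0.8944, 0.4472).
e_1·v_2 = 0.0000·4 + (-0.8944)·(-4) + 0.4472·1 = 4.0249.
u_2 = v_2 − 4.0249·e_1 = (4.0000, -0.4000, -0.8000).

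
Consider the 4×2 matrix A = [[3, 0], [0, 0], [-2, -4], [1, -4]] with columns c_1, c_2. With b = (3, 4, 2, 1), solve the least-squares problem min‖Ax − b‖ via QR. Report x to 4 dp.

x = (0.5556, -0.4444)

e_1 = c_1/‖c_1‖ = (3, 0, -2, 1)/3.7417 = (0.8018, 0.0000, -0.5345, 0.2673).
r_{12} = e_1·c_2 = 1.0690.
u_2 = c_2 − 1.0690·e_1 = (-0.8571, 0.0000, -3.4286, -4.2857).
‖u_2‖ = 5.5549, so e_2 = (-0.1543, 0.0000, -0.6172, -0.7715).
Qᵀb = (1.6036, -2.4689).
Back-substitute: x_2 = -2.4689/5.5549 = -0.4444.
x_1 = (1.6036 − 1.0690·(-0.4444))/3.7417 = 0.5556.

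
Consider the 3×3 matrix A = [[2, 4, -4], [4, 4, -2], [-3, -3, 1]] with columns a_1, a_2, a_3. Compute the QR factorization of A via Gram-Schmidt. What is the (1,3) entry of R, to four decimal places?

a_1 = (2, 4, -3); ‖a_1‖ = 5.3852, so q_1 = (0.3714, 0.7428, -0.5571).
r_{13} = q_1·a_3 = -3.5282.

r_{13} = -3.5282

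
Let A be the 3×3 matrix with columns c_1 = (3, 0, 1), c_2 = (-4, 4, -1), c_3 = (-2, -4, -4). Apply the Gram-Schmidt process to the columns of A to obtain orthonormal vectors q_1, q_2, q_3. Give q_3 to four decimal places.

q_1 = c_1/‖c_1‖ = (3, 0, 1)/3.1623 = (0.9487, 0.0000, 0.3162).
r_{12} = q_1·c_2 = -4.1110.
u_2 = c_2 + 4.1110·q_1 = (-0.1000, 4.0000, 0.3000).
‖u_2‖ = 4.0125, so q_2 = (-0.0249, 0.9969, 0.0748).
r_{13} = q_1·c_3 = -3.1623; r_{23} = q_2·c_3 = -4.2368.
u_3 = c_3 + 3.1623·q_1 + 4.2368·q_2 = (0.8944, 0.2236, -2.6832).
‖u_3‖ = 2.8372, so q_3 = (0.3152, 0.0788, -0.9457).

q_3 = (0.3152, 0.0788, -0.9457)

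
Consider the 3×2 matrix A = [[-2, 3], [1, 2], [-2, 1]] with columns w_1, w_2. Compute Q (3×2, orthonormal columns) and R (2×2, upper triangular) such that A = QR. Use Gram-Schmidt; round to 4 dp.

w_1 = (-2, 1, -2); ‖w_1‖ = 3.0000, so e_1 = (-0.6667, 0.3333, -0.6667).
e_1·w_2 = (-0.6667)·3 + 0.3333·2 + (-0.6667)·1 = -2.0000.
u_2 = w_2 + 2.0000·e_1 = (1.6667, 2.6667, -0.3333).
‖u_2‖ = 3.1623, so e_2 = (0.5270, 0.8433, -0.1054).

Q = [[-0.6667, 0.5270], [0.3333, 0.8433], [-0.6667, -0.1054]], R = [[3.0000, -2.0000], [0.0000, 3.1623]]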